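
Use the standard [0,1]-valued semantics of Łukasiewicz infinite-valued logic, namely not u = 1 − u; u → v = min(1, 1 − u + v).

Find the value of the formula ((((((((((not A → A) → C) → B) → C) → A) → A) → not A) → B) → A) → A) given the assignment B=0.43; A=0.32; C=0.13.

not A: Łukasiewicz ¬ gives 1 − 0.32 = 0.68
(not A → A): min(1, 1 − 0.68 + 0.32) = 0.64
((not A → A) → C): min(1, 1 − 0.64 + 0.13) = 0.49
(((not A → A) → C) → B): min(1, 1 − 0.49 + 0.43) = 0.94
((((not A → A) → C) → B) → C): min(1, 1 − 0.94 + 0.13) = 0.19
(((((not A → A) → C) → B) → C) → A): min(1, 1 − 0.19 + 0.32) = 1
((((((not A → A) → C) → B) → C) → A) → A): min(1, 1 − 1 + 0.32) = 0.32
not A: Łukasiewicz ¬ gives 1 − 0.32 = 0.68
(((((((not A → A) → C) → B) → C) → A) → A) → not A): min(1, 1 − 0.32 + 0.68) = 1
((((((((not A → A) → C) → B) → C) → A) → A) → not A) → B): min(1, 1 − 1 + 0.43) = 0.43
(((((((((not A → A) → C) → B) → C) → A) → A) → not A) → B) → A): min(1, 1 − 0.43 + 0.32) = 0.89
((((((((((not A → A) → C) → B) → C) → A) → A) → not A) → B) → A) → A): min(1, 1 − 0.89 + 0.32) = 0.43

0.43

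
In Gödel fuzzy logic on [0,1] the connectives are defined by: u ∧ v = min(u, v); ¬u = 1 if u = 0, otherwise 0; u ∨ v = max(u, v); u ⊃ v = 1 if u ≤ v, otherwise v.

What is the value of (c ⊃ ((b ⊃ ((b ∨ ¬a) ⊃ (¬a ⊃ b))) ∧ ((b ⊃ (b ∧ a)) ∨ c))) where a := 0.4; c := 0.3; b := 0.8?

1.00

¬a: Gödel ¬ of 0.4 = 0 (operand ≠ 0)
(b ∨ ¬a) = max(0.8, 0) = 0.8
¬a: Gödel ¬ of 0.4 = 0 (operand ≠ 0)
(¬a ⊃ b): 0 ≤ 0.8, so result = 1
((b ∨ ¬a) ⊃ (¬a ⊃ b)): 0.8 ≤ 1, so result = 1
(b ⊃ ((b ∨ ¬a) ⊃ (¬a ⊃ b))): 0.8 ≤ 1, so result = 1
(b ∧ a) = min(0.8, 0.4) = 0.4
(b ⊃ (b ∧ a)): 0.8 > 0.4, so result = 0.4
((b ⊃ (b ∧ a)) ∨ c) = max(0.4, 0.3) = 0.4
((b ⊃ ((b ∨ ¬a) ⊃ (¬a ⊃ b))) ∧ ((b ⊃ (b ∧ a)) ∨ c)) = min(1, 0.4) = 0.4
(c ⊃ ((b ⊃ ((b ∨ ¬a) ⊃ (¬a ⊃ b))) ∧ ((b ⊃ (b ∧ a)) ∨ c))): 0.3 ≤ 0.4, so result = 1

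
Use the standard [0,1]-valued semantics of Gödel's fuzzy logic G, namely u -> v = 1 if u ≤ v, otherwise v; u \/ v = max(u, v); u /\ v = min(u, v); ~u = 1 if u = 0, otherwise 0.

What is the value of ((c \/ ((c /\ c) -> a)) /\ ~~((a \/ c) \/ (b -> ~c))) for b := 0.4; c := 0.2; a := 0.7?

1.00

(c /\ c) = min(0.2, 0.2) = 0.2
((c /\ c) -> a): 0.2 ≤ 0.7, so result = 1
(c \/ ((c /\ c) -> a)) = max(0.2, 1) = 1
(a \/ c) = max(0.7, 0.2) = 0.7
~c: Gödel ¬ of 0.2 = 0 (operand ≠ 0)
(b -> ~c): 0.4 > 0, so result = 0
((a \/ c) \/ (b -> ~c)) = max(0.7, 0) = 0.7
~((a \/ c) \/ (b -> ~c)): Gödel ¬ of 0.7 = 0 (operand ≠ 0)
~~((a \/ c) \/ (b -> ~c)): Gödel ¬ of 0 = 1 (operand is 0)
((c \/ ((c /\ c) -> a)) /\ ~~((a \/ c) \/ (b -> ~c))) = min(1, 1) = 1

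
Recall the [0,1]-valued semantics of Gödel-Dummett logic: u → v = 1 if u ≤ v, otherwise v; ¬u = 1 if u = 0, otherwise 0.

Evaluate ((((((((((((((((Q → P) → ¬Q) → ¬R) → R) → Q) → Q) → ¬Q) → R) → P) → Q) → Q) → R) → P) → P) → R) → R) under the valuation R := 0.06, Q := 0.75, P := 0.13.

1.00

(Q → P): 0.75 > 0.13, so result = 0.13
¬Q: Gödel ¬ of 0.75 = 0 (operand ≠ 0)
((Q → P) → ¬Q): 0.13 > 0, so result = 0
¬R: Gödel ¬ of 0.06 = 0 (operand ≠ 0)
(((Q → P) → ¬Q) → ¬R): 0 ≤ 0, so result = 1
((((Q → P) → ¬Q) → ¬R) → R): 1 > 0.06, so result = 0.06
(((((Q → P) → ¬Q) → ¬R) → R) → Q): 0.06 ≤ 0.75, so result = 1
((((((Q → P) → ¬Q) → ¬R) → R) → Q) → Q): 1 > 0.75, so result = 0.75
¬Q: Gödel ¬ of 0.75 = 0 (operand ≠ 0)
(((((((Q → P) → ¬Q) → ¬R) → R) → Q) → Q) → ¬Q): 0.75 > 0, so result = 0
((((((((Q → P) → ¬Q) → ¬R) → R) → Q) → Q) → ¬Q) → R): 0 ≤ 0.06, so result = 1
(((((((((Q → P) → ¬Q) → ¬R) → R) → Q) → Q) → ¬Q) → R) → P): 1 > 0.13, so result = 0.13
((((((((((Q → P) → ¬Q) → ¬R) → R) → Q) → Q) → ¬Q) → R) → P) → Q): 0.13 ≤ 0.75, so result = 1
(((((((((((Q → P) → ¬Q) → ¬R) → R) → Q) → Q) → ¬Q) → R) → P) → Q) → Q): 1 > 0.75, so result = 0.75
((((((((((((Q → P) → ¬Q) → ¬R) → R) → Q) → Q) → ¬Q) → R) → P) → Q) → Q) → R): 0.75 > 0.06, so result = 0.06
(((((((((((((Q → P) → ¬Q) → ¬R) → R) → Q) → Q) → ¬Q) → R) → P) → Q) → Q) → R) → P): 0.06 ≤ 0.13, so result = 1
((((((((((((((Q → P) → ¬Q) → ¬R) → R) → Q) → Q) → ¬Q) → R) → P) → Q) → Q) → R) → P) → P): 1 > 0.13, so result = 0.13
(((((((((((((((Q → P) → ¬Q) → ¬R) → R) → Q) → Q) → ¬Q) → R) → P) → Q) → Q) → R) → P) → P) → R): 0.13 > 0.06, so result = 0.06
((((((((((((((((Q → P) → ¬Q) → ¬R) → R) → Q) → Q) → ¬Q) → R) → P) → Q) → Q) → R) → P) → P) → R) → R): 0.06 ≤ 0.06, so result = 1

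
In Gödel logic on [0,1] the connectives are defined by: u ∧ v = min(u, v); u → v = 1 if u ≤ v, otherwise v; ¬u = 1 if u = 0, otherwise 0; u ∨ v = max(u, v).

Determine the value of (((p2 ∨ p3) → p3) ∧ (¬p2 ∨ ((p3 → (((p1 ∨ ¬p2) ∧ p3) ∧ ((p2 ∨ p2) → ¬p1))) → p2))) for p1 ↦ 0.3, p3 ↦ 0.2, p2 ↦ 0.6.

0.20

(p2 ∨ p3) = max(0.6, 0.2) = 0.6
((p2 ∨ p3) → p3): 0.6 > 0.2, so result = 0.2
¬p2: Gödel ¬ of 0.6 = 0 (operand ≠ 0)
¬p2: Gödel ¬ of 0.6 = 0 (operand ≠ 0)
(p1 ∨ ¬p2) = max(0.3, 0) = 0.3
((p1 ∨ ¬p2) ∧ p3) = min(0.3, 0.2) = 0.2
(p2 ∨ p2) = max(0.6, 0.6) = 0.6
¬p1: Gödel ¬ of 0.3 = 0 (operand ≠ 0)
((p2 ∨ p2) → ¬p1): 0.6 > 0, so result = 0
(((p1 ∨ ¬p2) ∧ p3) ∧ ((p2 ∨ p2) → ¬p1)) = min(0.2, 0) = 0
(p3 → (((p1 ∨ ¬p2) ∧ p3) ∧ ((p2 ∨ p2) → ¬p1))): 0.2 > 0, so result = 0
((p3 → (((p1 ∨ ¬p2) ∧ p3) ∧ ((p2 ∨ p2) → ¬p1))) → p2): 0 ≤ 0.6, so result = 1
(¬p2 ∨ ((p3 → (((p1 ∨ ¬p2) ∧ p3) ∧ ((p2 ∨ p2) → ¬p1))) → p2)) = max(0, 1) = 1
(((p2 ∨ p3) → p3) ∧ (¬p2 ∨ ((p3 → (((p1 ∨ ¬p2) ∧ p3) ∧ ((p2 ∨ p2) → ¬p1))) → p2))) = min(0.2, 1) = 0.2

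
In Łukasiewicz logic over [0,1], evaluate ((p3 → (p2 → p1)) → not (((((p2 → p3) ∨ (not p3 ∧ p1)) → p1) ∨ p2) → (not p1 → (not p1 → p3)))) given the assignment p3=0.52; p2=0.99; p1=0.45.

0.06

(p2 → p1): min(1, 1 − 0.99 + 0.45) = 0.46
(p3 → (p2 → p1)): min(1, 1 − 0.52 + 0.46) = 0.94
(p2 → p3): min(1, 1 − 0.99 + 0.52) = 0.53
not p3: Łukasiewicz ¬ gives 1 − 0.52 = 0.48
(not p3 ∧ p1) = min(0.48, 0.45) = 0.45
((p2 → p3) ∨ (not p3 ∧ p1)) = max(0.53, 0.45) = 0.53
(((p2 → p3) ∨ (not p3 ∧ p1)) → p1): min(1, 1 − 0.53 + 0.45) = 0.92
((((p2 → p3) ∨ (not p3 ∧ p1)) → p1) ∨ p2) = max(0.92, 0.99) = 0.99
not p1: Łukasiewicz ¬ gives 1 − 0.45 = 0.55
not p1: Łukasiewicz ¬ gives 1 − 0.45 = 0.55
(not p1 → p3): min(1, 1 − 0.55 + 0.52) = 0.97
(not p1 → (not p1 → p3)): min(1, 1 − 0.55 + 0.97) = 1
(((((p2 → p3) ∨ (not p3 ∧ p1)) → p1) ∨ p2) → (not p1 → (not p1 → p3))): min(1, 1 − 0.99 + 1) = 1
not (((((p2 → p3) ∨ (not p3 ∧ p1)) → p1) ∨ p2) → (not p1 → (not p1 → p3))): Łukasiewicz ¬ gives 1 − 1 = 0
((p3 → (p2 → p1)) → not (((((p2 → p3) ∨ (not p3 ∧ p1)) → p1) ∨ p2) → (not p1 → (not p1 → p3)))): min(1, 1 − 0.94 + 0) = 0.06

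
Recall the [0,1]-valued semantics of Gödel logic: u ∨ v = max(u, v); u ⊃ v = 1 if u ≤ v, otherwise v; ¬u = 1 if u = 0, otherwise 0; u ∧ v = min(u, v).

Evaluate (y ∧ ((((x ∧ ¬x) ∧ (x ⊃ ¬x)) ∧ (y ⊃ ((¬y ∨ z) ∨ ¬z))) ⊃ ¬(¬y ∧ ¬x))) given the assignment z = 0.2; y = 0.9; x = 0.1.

0.90

¬x: Gödel ¬ of 0.1 = 0 (operand ≠ 0)
(x ∧ ¬x) = min(0.1, 0) = 0
¬x: Gödel ¬ of 0.1 = 0 (operand ≠ 0)
(x ⊃ ¬x): 0.1 > 0, so result = 0
((x ∧ ¬x) ∧ (x ⊃ ¬x)) = min(0, 0) = 0
¬y: Gödel ¬ of 0.9 = 0 (operand ≠ 0)
(¬y ∨ z) = max(0, 0.2) = 0.2
¬z: Gödel ¬ of 0.2 = 0 (operand ≠ 0)
((¬y ∨ z) ∨ ¬z) = max(0.2, 0) = 0.2
(y ⊃ ((¬y ∨ z) ∨ ¬z)): 0.9 > 0.2, so result = 0.2
(((x ∧ ¬x) ∧ (x ⊃ ¬x)) ∧ (y ⊃ ((¬y ∨ z) ∨ ¬z))) = min(0, 0.2) = 0
¬y: Gödel ¬ of 0.9 = 0 (operand ≠ 0)
¬x: Gödel ¬ of 0.1 = 0 (operand ≠ 0)
(¬y ∧ ¬x) = min(0, 0) = 0
¬(¬y ∧ ¬x): Gödel ¬ of 0 = 1 (operand is 0)
((((x ∧ ¬x) ∧ (x ⊃ ¬x)) ∧ (y ⊃ ((¬y ∨ z) ∨ ¬z))) ⊃ ¬(¬y ∧ ¬x)): 0 ≤ 1, so result = 1
(y ∧ ((((x ∧ ¬x) ∧ (x ⊃ ¬x)) ∧ (y ⊃ ((¬y ∨ z) ∨ ¬z))) ⊃ ¬(¬y ∧ ¬x))) = min(0.9, 1) = 0.9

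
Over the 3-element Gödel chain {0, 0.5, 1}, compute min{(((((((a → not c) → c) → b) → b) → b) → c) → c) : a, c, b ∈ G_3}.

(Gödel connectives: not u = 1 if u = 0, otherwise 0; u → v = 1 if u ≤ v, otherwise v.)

0.50

The minimum is attained at a = 0, c = 0.5, b = 0:
  not c: Gödel ¬ of 0.5 = 0 (operand ≠ 0)
  (a → not c): 0 ≤ 0, so result = 1
  ((a → not c) → c): 1 > 0.5, so result = 0.5
  (((a → not c) → c) → b): 0.5 > 0, so result = 0
  ((((a → not c) → c) → b) → b): 0 ≤ 0, so result = 1
  (((((a → not c) → c) → b) → b) → b): 1 > 0, so result = 0
  ((((((a → not c) → c) → b) → b) → b) → c): 0 ≤ 0.5, so result = 1
  (((((((a → not c) → c) → b) → b) → b) → c) → c): 1 > 0.5, so result = 0.5
Checking all 27 assignments confirms none give a value below 0.50.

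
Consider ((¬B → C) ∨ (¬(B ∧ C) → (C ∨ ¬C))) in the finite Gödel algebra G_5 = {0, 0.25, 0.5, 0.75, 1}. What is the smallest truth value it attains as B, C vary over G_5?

0.25

The minimum is attained at B = 0, C = 0.25:
  ¬B: Gödel ¬ of 0 = 1 (operand is 0)
  (¬B → C): 1 > 0.25, so result = 0.25
  (B ∧ C) = min(0, 0.25) = 0
  ¬(B ∧ C): Gödel ¬ of 0 = 1 (operand is 0)
  ¬C: Gödel ¬ of 0.25 = 0 (operand ≠ 0)
  (C ∨ ¬C) = max(0.25, 0) = 0.25
  (¬(B ∧ C) → (C ∨ ¬C)): 1 > 0.25, so result = 0.25
  ((¬B → C) ∨ (¬(B ∧ C) → (C ∨ ¬C))) = max(0.25, 0.25) = 0.25
Checking all 25 assignments confirms none give a value below 0.25.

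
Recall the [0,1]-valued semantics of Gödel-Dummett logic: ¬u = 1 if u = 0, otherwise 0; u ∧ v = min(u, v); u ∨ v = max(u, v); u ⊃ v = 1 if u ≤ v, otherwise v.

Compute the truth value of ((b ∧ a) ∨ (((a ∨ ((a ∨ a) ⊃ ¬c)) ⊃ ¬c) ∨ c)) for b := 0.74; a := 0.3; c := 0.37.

(b ∧ a) = min(0.74, 0.3) = 0.3
(a ∨ a) = max(0.3, 0.3) = 0.3
¬c: Gödel ¬ of 0.37 = 0 (operand ≠ 0)
((a ∨ a) ⊃ ¬c): 0.3 > 0, so result = 0
(a ∨ ((a ∨ a) ⊃ ¬c)) = max(0.3, 0) = 0.3
¬c: Gödel ¬ of 0.37 = 0 (operand ≠ 0)
((a ∨ ((a ∨ a) ⊃ ¬c)) ⊃ ¬c): 0.3 > 0, so result = 0
(((a ∨ ((a ∨ a) ⊃ ¬c)) ⊃ ¬c) ∨ c) = max(0, 0.37) = 0.37
((b ∧ a) ∨ (((a ∨ ((a ∨ a) ⊃ ¬c)) ⊃ ¬c) ∨ c)) = max(0.3, 0.37) = 0.37

0.37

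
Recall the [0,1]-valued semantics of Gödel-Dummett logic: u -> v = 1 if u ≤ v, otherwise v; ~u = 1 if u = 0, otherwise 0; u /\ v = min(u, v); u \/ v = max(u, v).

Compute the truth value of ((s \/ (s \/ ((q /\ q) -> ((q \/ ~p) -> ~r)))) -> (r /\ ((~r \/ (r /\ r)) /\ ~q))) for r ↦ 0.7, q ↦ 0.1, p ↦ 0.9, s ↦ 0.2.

0.00

(q /\ q) = min(0.1, 0.1) = 0.1
~p: Gödel ¬ of 0.9 = 0 (operand ≠ 0)
(q \/ ~p) = max(0.1, 0) = 0.1
~r: Gödel ¬ of 0.7 = 0 (operand ≠ 0)
((q \/ ~p) -> ~r): 0.1 > 0, so result = 0
((q /\ q) -> ((q \/ ~p) -> ~r)): 0.1 > 0, so result = 0
(s \/ ((q /\ q) -> ((q \/ ~p) -> ~r))) = max(0.2, 0) = 0.2
(s \/ (s \/ ((q /\ q) -> ((q \/ ~p) -> ~r)))) = max(0.2, 0.2) = 0.2
~r: Gödel ¬ of 0.7 = 0 (operand ≠ 0)
(r /\ r) = min(0.7, 0.7) = 0.7
(~r \/ (r /\ r)) = max(0, 0.7) = 0.7
~q: Gödel ¬ of 0.1 = 0 (operand ≠ 0)
((~r \/ (r /\ r)) /\ ~q) = min(0.7, 0) = 0
(r /\ ((~r \/ (r /\ r)) /\ ~q)) = min(0.7, 0) = 0
((s \/ (s \/ ((q /\ q) -> ((q \/ ~p) -> ~r)))) -> (r /\ ((~r \/ (r /\ r)) /\ ~q))): 0.2 > 0, so result = 0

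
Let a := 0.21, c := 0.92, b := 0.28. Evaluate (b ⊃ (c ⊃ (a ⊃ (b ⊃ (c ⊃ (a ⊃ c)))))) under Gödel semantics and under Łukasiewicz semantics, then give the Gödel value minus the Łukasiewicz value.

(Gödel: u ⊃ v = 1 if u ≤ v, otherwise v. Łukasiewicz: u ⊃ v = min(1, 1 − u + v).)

0.00

Gödel evaluation:
  (a ⊃ c): 0.21 ≤ 0.92, so result = 1
  (c ⊃ (a ⊃ c)): 0.92 ≤ 1, so result = 1
  (b ⊃ (c ⊃ (a ⊃ c))): 0.28 ≤ 1, so result = 1
  (a ⊃ (b ⊃ (c ⊃ (a ⊃ c)))): 0.21 ≤ 1, so result = 1
  (c ⊃ (a ⊃ (b ⊃ (c ⊃ (a ⊃ c))))): 0.92 ≤ 1, so result = 1
  (b ⊃ (c ⊃ (a ⊃ (b ⊃ (c ⊃ (a ⊃ c)))))): 0.28 ≤ 1, so result = 1
  Gödel value = 1
Łukasiewicz evaluation:
  (a ⊃ c): min(1, 1 − 0.21 + 0.92) = 1
  (c ⊃ (a ⊃ c)): min(1, 1 − 0.92 + 1) = 1
  (b ⊃ (c ⊃ (a ⊃ c))): min(1, 1 − 0.28 + 1) = 1
  (a ⊃ (b ⊃ (c ⊃ (a ⊃ c)))): min(1, 1 − 0.21 + 1) = 1
  (c ⊃ (a ⊃ (b ⊃ (c ⊃ (a ⊃ c))))): min(1, 1 − 0.92 + 1) = 1
  (b ⊃ (c ⊃ (a ⊃ (b ⊃ (c ⊃ (a ⊃ c)))))): min(1, 1 − 0.28 + 1) = 1
  Łukasiewicz value = 1
Difference: 1 − 1 = 0.00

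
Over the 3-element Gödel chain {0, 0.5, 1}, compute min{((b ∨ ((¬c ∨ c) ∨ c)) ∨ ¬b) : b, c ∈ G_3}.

0.50

The minimum is attained at b = 0.5, c = 0.5:
  ¬c: Gödel ¬ of 0.5 = 0 (operand ≠ 0)
  (¬c ∨ c) = max(0, 0.5) = 0.5
  ((¬c ∨ c) ∨ c) = max(0.5, 0.5) = 0.5
  (b ∨ ((¬c ∨ c) ∨ c)) = max(0.5, 0.5) = 0.5
  ¬b: Gödel ¬ of 0.5 = 0 (operand ≠ 0)
  ((b ∨ ((¬c ∨ c) ∨ c)) ∨ ¬b) = max(0.5, 0) = 0.5
Checking all 9 assignments confirms none give a value below 0.50.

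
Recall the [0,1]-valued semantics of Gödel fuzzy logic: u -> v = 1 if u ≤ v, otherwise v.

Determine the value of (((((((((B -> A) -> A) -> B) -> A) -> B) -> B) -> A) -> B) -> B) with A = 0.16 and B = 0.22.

0.22

(B -> A): 0.22 > 0.16, so result = 0.16
((B -> A) -> A): 0.16 ≤ 0.16, so result = 1
(((B -> A) -> A) -> B): 1 > 0.22, so result = 0.22
((((B -> A) -> A) -> B) -> A): 0.22 > 0.16, so result = 0.16
(((((B -> A) -> A) -> B) -> A) -> B): 0.16 ≤ 0.22, so result = 1
((((((B -> A) -> A) -> B) -> A) -> B) -> B): 1 > 0.22, so result = 0.22
(((((((B -> A) -> A) -> B) -> A) -> B) -> B) -> A): 0.22 > 0.16, so result = 0.16
((((((((B -> A) -> A) -> B) -> A) -> B) -> B) -> A) -> B): 0.16 ≤ 0.22, so result = 1
(((((((((B -> A) -> A) -> B) -> A) -> B) -> B) -> A) -> B) -> B): 1 > 0.22, so result = 0.22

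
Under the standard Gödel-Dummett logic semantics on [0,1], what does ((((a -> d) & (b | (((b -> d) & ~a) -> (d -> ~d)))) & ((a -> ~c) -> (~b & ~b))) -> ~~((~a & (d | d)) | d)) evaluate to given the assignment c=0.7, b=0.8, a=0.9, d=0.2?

1.00

(a -> d): 0.9 > 0.2, so result = 0.2
(b -> d): 0.8 > 0.2, so result = 0.2
~a: Gödel ¬ of 0.9 = 0 (operand ≠ 0)
((b -> d) & ~a) = min(0.2, 0) = 0
~d: Gödel ¬ of 0.2 = 0 (operand ≠ 0)
(d -> ~d): 0.2 > 0, so result = 0
(((b -> d) & ~a) -> (d -> ~d)): 0 ≤ 0, so result = 1
(b | (((b -> d) & ~a) -> (d -> ~d))) = max(0.8, 1) = 1
((a -> d) & (b | (((b -> d) & ~a) -> (d -> ~d)))) = min(0.2, 1) = 0.2
~c: Gödel ¬ of 0.7 = 0 (operand ≠ 0)
(a -> ~c): 0.9 > 0, so result = 0
~b: Gödel ¬ of 0.8 = 0 (operand ≠ 0)
~b: Gödel ¬ of 0.8 = 0 (operand ≠ 0)
(~b & ~b) = min(0, 0) = 0
((a -> ~c) -> (~b & ~b)): 0 ≤ 0, so result = 1
(((a -> d) & (b | (((b -> d) & ~a) -> (d -> ~d)))) & ((a -> ~c) -> (~b & ~b))) = min(0.2, 1) = 0.2
~a: Gödel ¬ of 0.9 = 0 (operand ≠ 0)
(d | d) = max(0.2, 0.2) = 0.2
(~a & (d | d)) = min(0, 0.2) = 0
((~a & (d | d)) | d) = max(0, 0.2) = 0.2
~((~a & (d | d)) | d): Gödel ¬ of 0.2 = 0 (operand ≠ 0)
~~((~a & (d | d)) | d): Gödel ¬ of 0 = 1 (operand is 0)
((((a -> d) & (b | (((b -> d) & ~a) -> (d -> ~d)))) & ((a -> ~c) -> (~b & ~b))) -> ~~((~a & (d | d)) | d)): 0.2 ≤ 1, so result = 1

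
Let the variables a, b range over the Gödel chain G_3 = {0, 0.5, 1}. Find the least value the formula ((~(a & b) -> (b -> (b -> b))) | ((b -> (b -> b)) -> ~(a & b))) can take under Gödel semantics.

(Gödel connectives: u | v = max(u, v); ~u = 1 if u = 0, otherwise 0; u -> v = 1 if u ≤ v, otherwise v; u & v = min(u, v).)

Every assignment gives 1. For instance at a = 0, b = 0:
  (a & b) = min(0, 0) = 0
  ~(a & b): Gödel ¬ of 0 = 1 (operand is 0)
  (b -> b): 0 ≤ 0, so result = 1
  (b -> (b -> b)): 0 ≤ 1, so result = 1
  (~(a & b) -> (b -> (b -> b))): 1 ≤ 1, so result = 1
  (b -> b): 0 ≤ 0, so result = 1
  (b -> (b -> b)): 0 ≤ 1, so result = 1
  (a & b) = min(0, 0) = 0
  ~(a & b): Gödel ¬ of 0 = 1 (operand is 0)
  ((b -> (b -> b)) -> ~(a & b)): 1 ≤ 1, so result = 1
  ((~(a & b) -> (b -> (b -> b))) | ((b -> (b -> b)) -> ~(a & b))) = max(1, 1) = 1
All 9 assignments give value 1 — the formula is a G_3-tautology.

1.00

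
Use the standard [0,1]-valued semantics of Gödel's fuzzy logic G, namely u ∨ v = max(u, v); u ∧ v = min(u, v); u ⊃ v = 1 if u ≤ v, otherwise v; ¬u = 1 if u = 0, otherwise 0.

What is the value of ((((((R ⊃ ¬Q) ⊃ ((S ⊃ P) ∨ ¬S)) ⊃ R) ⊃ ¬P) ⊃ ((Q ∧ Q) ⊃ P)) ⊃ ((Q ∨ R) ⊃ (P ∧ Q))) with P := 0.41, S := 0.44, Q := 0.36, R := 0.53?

0.36

¬Q: Gödel ¬ of 0.36 = 0 (operand ≠ 0)
(R ⊃ ¬Q): 0.53 > 0, so result = 0
(S ⊃ P): 0.44 > 0.41, so result = 0.41
¬S: Gödel ¬ of 0.44 = 0 (operand ≠ 0)
((S ⊃ P) ∨ ¬S) = max(0.41, 0) = 0.41
((R ⊃ ¬Q) ⊃ ((S ⊃ P) ∨ ¬S)): 0 ≤ 0.41, so result = 1
(((R ⊃ ¬Q) ⊃ ((S ⊃ P) ∨ ¬S)) ⊃ R): 1 > 0.53, so result = 0.53
¬P: Gödel ¬ of 0.41 = 0 (operand ≠ 0)
((((R ⊃ ¬Q) ⊃ ((S ⊃ P) ∨ ¬S)) ⊃ R) ⊃ ¬P): 0.53 > 0, so result = 0
(Q ∧ Q) = min(0.36, 0.36) = 0.36
((Q ∧ Q) ⊃ P): 0.36 ≤ 0.41, so result = 1
(((((R ⊃ ¬Q) ⊃ ((S ⊃ P) ∨ ¬S)) ⊃ R) ⊃ ¬P) ⊃ ((Q ∧ Q) ⊃ P)): 0 ≤ 1, so result = 1
(Q ∨ R) = max(0.36, 0.53) = 0.53
(P ∧ Q) = min(0.41, 0.36) = 0.36
((Q ∨ R) ⊃ (P ∧ Q)): 0.53 > 0.36, so result = 0.36
((((((R ⊃ ¬Q) ⊃ ((S ⊃ P) ∨ ¬S)) ⊃ R) ⊃ ¬P) ⊃ ((Q ∧ Q) ⊃ P)) ⊃ ((Q ∨ R) ⊃ (P ∧ Q))): 1 > 0.36, so result = 0.36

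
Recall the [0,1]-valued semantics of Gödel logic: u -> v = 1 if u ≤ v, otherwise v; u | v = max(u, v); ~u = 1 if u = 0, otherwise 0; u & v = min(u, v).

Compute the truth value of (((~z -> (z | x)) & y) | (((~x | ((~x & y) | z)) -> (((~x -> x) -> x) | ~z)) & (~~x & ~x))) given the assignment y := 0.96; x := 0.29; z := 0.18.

~z: Gödel ¬ of 0.18 = 0 (operand ≠ 0)
(z | x) = max(0.18, 0.29) = 0.29
(~z -> (z | x)): 0 ≤ 0.29, so result = 1
((~z -> (z | x)) & y) = min(1, 0.96) = 0.96
~x: Gödel ¬ of 0.29 = 0 (operand ≠ 0)
~x: Gödel ¬ of 0.29 = 0 (operand ≠ 0)
(~x & y) = min(0, 0.96) = 0
((~x & y) | z) = max(0, 0.18) = 0.18
(~x | ((~x & y) | z)) = max(0, 0.18) = 0.18
~x: Gödel ¬ of 0.29 = 0 (operand ≠ 0)
(~x -> x): 0 ≤ 0.29, so result = 1
((~x -> x) -> x): 1 > 0.29, so result = 0.29
~z: Gödel ¬ of 0.18 = 0 (operand ≠ 0)
(((~x -> x) -> x) | ~z) = max(0.29, 0) = 0.29
((~x | ((~x & y) | z)) -> (((~x -> x) -> x) | ~z)): 0.18 ≤ 0.29, so result = 1
~x: Gödel ¬ of 0.29 = 0 (operand ≠ 0)
~~x: Gödel ¬ of 0 = 1 (operand is 0)
~x: Gödel ¬ of 0.29 = 0 (operand ≠ 0)
(~~x & ~x) = min(1, 0) = 0
(((~x | ((~x & y) | z)) -> (((~x -> x) -> x) | ~z)) & (~~x & ~x)) = min(1, 0) = 0
(((~z -> (z | x)) & y) | (((~x | ((~x & y) | z)) -> (((~x -> x) -> x) | ~z)) & (~~x & ~x))) = max(0.96, 0) = 0.96

0.96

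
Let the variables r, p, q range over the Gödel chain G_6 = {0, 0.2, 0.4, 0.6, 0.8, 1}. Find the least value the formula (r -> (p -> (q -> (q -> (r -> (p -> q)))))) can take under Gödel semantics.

Every assignment gives 1. For instance at r = 0, p = 0, q = 0:
  (p -> q): 0 ≤ 0, so result = 1
  (r -> (p -> q)): 0 ≤ 1, so result = 1
  (q -> (r -> (p -> q))): 0 ≤ 1, so result = 1
  (q -> (q -> (r -> (p -> q)))): 0 ≤ 1, so result = 1
  (p -> (q -> (q -> (r -> (p -> q))))): 0 ≤ 1, so result = 1
  (r -> (p -> (q -> (q -> (r -> (p -> q)))))): 0 ≤ 1, so result = 1
All 216 assignments give value 1 — the formula is a G_6-tautology.

1.00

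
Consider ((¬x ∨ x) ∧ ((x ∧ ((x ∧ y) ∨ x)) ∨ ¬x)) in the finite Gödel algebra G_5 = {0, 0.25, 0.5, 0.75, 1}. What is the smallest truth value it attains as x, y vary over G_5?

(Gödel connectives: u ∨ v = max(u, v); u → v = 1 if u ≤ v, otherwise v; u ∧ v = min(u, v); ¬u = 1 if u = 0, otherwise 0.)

The minimum is attained at x = 0.25, y = 0:
  ¬x: Gödel ¬ of 0.25 = 0 (operand ≠ 0)
  (¬x ∨ x) = max(0, 0.25) = 0.25
  (x ∧ y) = min(0.25, 0) = 0
  ((x ∧ y) ∨ x) = max(0, 0.25) = 0.25
  (x ∧ ((x ∧ y) ∨ x)) = min(0.25, 0.25) = 0.25
  ¬x: Gödel ¬ of 0.25 = 0 (operand ≠ 0)
  ((x ∧ ((x ∧ y) ∨ x)) ∨ ¬x) = max(0.25, 0) = 0.25
  ((¬x ∨ x) ∧ ((x ∧ ((x ∧ y) ∨ x)) ∨ ¬x)) = min(0.25, 0.25) = 0.25
Checking all 25 assignments confirms none give a value below 0.25.

0.25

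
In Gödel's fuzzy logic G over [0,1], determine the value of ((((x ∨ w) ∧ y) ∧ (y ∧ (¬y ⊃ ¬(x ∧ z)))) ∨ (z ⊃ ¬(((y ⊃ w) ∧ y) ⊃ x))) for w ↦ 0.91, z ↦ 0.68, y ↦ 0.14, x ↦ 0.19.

(x ∨ w) = max(0.19, 0.91) = 0.91
((x ∨ w) ∧ y) = min(0.91, 0.14) = 0.14
¬y: Gödel ¬ of 0.14 = 0 (operand ≠ 0)
(x ∧ z) = min(0.19, 0.68) = 0.19
¬(x ∧ z): Gödel ¬ of 0.19 = 0 (operand ≠ 0)
(¬y ⊃ ¬(x ∧ z)): 0 ≤ 0, so result = 1
(y ∧ (¬y ⊃ ¬(x ∧ z))) = min(0.14, 1) = 0.14
(((x ∨ w) ∧ y) ∧ (y ∧ (¬y ⊃ ¬(x ∧ z)))) = min(0.14, 0.14) = 0.14
(y ⊃ w): 0.14 ≤ 0.91, so result = 1
((y ⊃ w) ∧ y) = min(1, 0.14) = 0.14
(((y ⊃ w) ∧ y) ⊃ x): 0.14 ≤ 0.19, so result = 1
¬(((y ⊃ w) ∧ y) ⊃ x): Gödel ¬ of 1 = 0 (operand ≠ 0)
(z ⊃ ¬(((y ⊃ w) ∧ y) ⊃ x)): 0.68 > 0, so result = 0
((((x ∨ w) ∧ y) ∧ (y ∧ (¬y ⊃ ¬(x ∧ z)))) ∨ (z ⊃ ¬(((y ⊃ w) ∧ y) ⊃ x))) = max(0.14, 0) = 0.14

0.14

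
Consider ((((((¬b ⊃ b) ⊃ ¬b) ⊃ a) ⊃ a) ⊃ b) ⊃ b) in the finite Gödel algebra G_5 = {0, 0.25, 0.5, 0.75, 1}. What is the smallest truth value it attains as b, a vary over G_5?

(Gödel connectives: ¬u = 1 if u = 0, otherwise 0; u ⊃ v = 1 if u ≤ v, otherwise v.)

The minimum is attained at b = 0.25, a = 0:
  ¬b: Gödel ¬ of 0.25 = 0 (operand ≠ 0)
  (¬b ⊃ b): 0 ≤ 0.25, so result = 1
  ¬b: Gödel ¬ of 0.25 = 0 (operand ≠ 0)
  ((¬b ⊃ b) ⊃ ¬b): 1 > 0, so result = 0
  (((¬b ⊃ b) ⊃ ¬b) ⊃ a): 0 ≤ 0, so result = 1
  ((((¬b ⊃ b) ⊃ ¬b) ⊃ a) ⊃ a): 1 > 0, so result = 0
  (((((¬b ⊃ b) ⊃ ¬b) ⊃ a) ⊃ a) ⊃ b): 0 ≤ 0.25, so result = 1
  ((((((¬b ⊃ b) ⊃ ¬b) ⊃ a) ⊃ a) ⊃ b) ⊃ b): 1 > 0.25, so result = 0.25
Checking all 25 assignments confirms none give a value below 0.25.

0.25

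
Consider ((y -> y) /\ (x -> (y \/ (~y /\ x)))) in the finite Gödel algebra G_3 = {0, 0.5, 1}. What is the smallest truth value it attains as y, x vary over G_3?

The minimum is attained at y = 0.5, x = 1:
  (y -> y): 0.5 ≤ 0.5, so result = 1
  ~y: Gödel ¬ of 0.5 = 0 (operand ≠ 0)
  (~y /\ x) = min(0, 1) = 0
  (y \/ (~y /\ x)) = max(0.5, 0) = 0.5
  (x -> (y \/ (~y /\ x))): 1 > 0.5, so result = 0.5
  ((y -> y) /\ (x -> (y \/ (~y /\ x)))) = min(1, 0.5) = 0.5
Checking all 9 assignments confirms none give a value below 0.50.

0.50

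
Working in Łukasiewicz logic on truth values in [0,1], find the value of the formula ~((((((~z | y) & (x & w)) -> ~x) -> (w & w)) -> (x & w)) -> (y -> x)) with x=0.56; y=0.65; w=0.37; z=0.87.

0.09

~z: Łukasiewicz ¬ gives 1 − 0.87 = 0.13
(~z | y) = max(0.13, 0.65) = 0.65
(x & w) = min(0.56, 0.37) = 0.37
((~z | y) & (x & w)) = min(0.65, 0.37) = 0.37
~x: Łukasiewicz ¬ gives 1 − 0.56 = 0.44
(((~z | y) & (x & w)) -> ~x): min(1, 1 − 0.37 + 0.44) = 1
(w & w) = min(0.37, 0.37) = 0.37
((((~z | y) & (x & w)) -> ~x) -> (w & w)): min(1, 1 − 1 + 0.37) = 0.37
(x & w) = min(0.56, 0.37) = 0.37
(((((~z | y) & (x & w)) -> ~x) -> (w & w)) -> (x & w)): min(1, 1 − 0.37 + 0.37) = 1
(y -> x): min(1, 1 − 0.65 + 0.56) = 0.91
((((((~z | y) & (x & w)) -> ~x) -> (w & w)) -> (x & w)) -> (y -> x)): min(1, 1 − 1 + 0.91) = 0.91
~((((((~z | y) & (x & w)) -> ~x) -> (w & w)) -> (x & w)) -> (y -> x)): Łukasiewicz ¬ gives 1 − 0.91 = 0.09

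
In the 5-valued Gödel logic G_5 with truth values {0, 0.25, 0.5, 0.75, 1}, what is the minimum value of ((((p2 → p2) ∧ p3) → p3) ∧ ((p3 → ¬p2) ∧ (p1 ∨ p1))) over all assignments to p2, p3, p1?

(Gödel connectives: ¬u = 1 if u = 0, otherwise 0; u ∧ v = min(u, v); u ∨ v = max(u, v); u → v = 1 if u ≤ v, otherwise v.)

The minimum is attained at p2 = 0, p3 = 0, p1 = 0:
  (p2 → p2): 0 ≤ 0, so result = 1
  ((p2 → p2) ∧ p3) = min(1, 0) = 0
  (((p2 → p2) ∧ p3) → p3): 0 ≤ 0, so result = 1
  ¬p2: Gödel ¬ of 0 = 1 (operand is 0)
  (p3 → ¬p2): 0 ≤ 1, so result = 1
  (p1 ∨ p1) = max(0, 0) = 0
  ((p3 → ¬p2) ∧ (p1 ∨ p1)) = min(1, 0) = 0
  ((((p2 → p2) ∧ p3) → p3) ∧ ((p3 → ¬p2) ∧ (p1 ∨ p1))) = min(1, 0) = 0
Checking all 125 assignments confirms none give a value below 0.00.

0.00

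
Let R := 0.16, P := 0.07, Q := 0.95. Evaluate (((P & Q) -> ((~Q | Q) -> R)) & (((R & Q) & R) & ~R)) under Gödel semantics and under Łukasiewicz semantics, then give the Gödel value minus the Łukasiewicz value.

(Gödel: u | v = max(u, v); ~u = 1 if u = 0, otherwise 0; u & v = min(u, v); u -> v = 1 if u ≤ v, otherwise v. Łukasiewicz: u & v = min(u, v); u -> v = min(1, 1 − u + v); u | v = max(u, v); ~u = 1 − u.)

Gödel evaluation:
  (P & Q) = min(0.07, 0.95) = 0.07
  ~Q: Gödel ¬ of 0.95 = 0 (operand ≠ 0)
  (~Q | Q) = max(0, 0.95) = 0.95
  ((~Q | Q) -> R): 0.95 > 0.16, so result = 0.16
  ((P & Q) -> ((~Q | Q) -> R)): 0.07 ≤ 0.16, so result = 1
  (R & Q) = min(0.16, 0.95) = 0.16
  ((R & Q) & R) = min(0.16, 0.16) = 0.16
  ~R: Gödel ¬ of 0.16 = 0 (operand ≠ 0)
  (((R & Q) & R) & ~R) = min(0.16, 0) = 0
  (((P & Q) -> ((~Q | Q) -> R)) & (((R & Q) & R) & ~R)) = min(1, 0) = 0
  Gödel value = 0
Łukasiewicz evaluation:
  (P & Q) = min(0.07, 0.95) = 0.07
  ~Q: Łukasiewicz ¬ gives 1 − 0.95 = 0.05
  (~Q | Q) = max(0.05, 0.95) = 0.95
  ((~Q | Q) -> R): min(1, 1 − 0.95 + 0.16) = 0.21
  ((P & Q) -> ((~Q | Q) -> R)): min(1, 1 − 0.07 + 0.21) = 1
  (R & Q) = min(0.16, 0.95) = 0.16
  ((R & Q) & R) = min(0.16, 0.16) = 0.16
  ~R: Łukasiewicz ¬ gives 1 − 0.16 = 0.84
  (((R & Q) & R) & ~R) = min(0.16, 0.84) = 0.16
  (((P & Q) -> ((~Q | Q) -> R)) & (((R & Q) & R) & ~R)) = min(1, 0.16) = 0.16
  Łukasiewicz value = 0.16
Difference: 0 − 0.16 = -0.16

-0.16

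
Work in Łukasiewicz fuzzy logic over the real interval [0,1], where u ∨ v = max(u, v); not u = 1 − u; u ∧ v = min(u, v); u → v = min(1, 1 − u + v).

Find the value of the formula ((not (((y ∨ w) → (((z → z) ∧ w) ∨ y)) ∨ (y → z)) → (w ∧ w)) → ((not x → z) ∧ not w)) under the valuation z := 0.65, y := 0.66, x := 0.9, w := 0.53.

0.47

(y ∨ w) = max(0.66, 0.53) = 0.66
(z → z): min(1, 1 − 0.65 + 0.65) = 1
((z → z) ∧ w) = min(1, 0.53) = 0.53
(((z → z) ∧ w) ∨ y) = max(0.53, 0.66) = 0.66
((y ∨ w) → (((z → z) ∧ w) ∨ y)): min(1, 1 − 0.66 + 0.66) = 1
(y → z): min(1, 1 − 0.66 + 0.65) = 0.99
(((y ∨ w) → (((z → z) ∧ w) ∨ y)) ∨ (y → z)) = max(1, 0.99) = 1
not (((y ∨ w) → (((z → z) ∧ w) ∨ y)) ∨ (y → z)): Łukasiewicz ¬ gives 1 − 1 = 0
(w ∧ w) = min(0.53, 0.53) = 0.53
(not (((y ∨ w) → (((z → z) ∧ w) ∨ y)) ∨ (y → z)) → (w ∧ w)): min(1, 1 − 0 + 0.53) = 1
not x: Łukasiewicz ¬ gives 1 − 0.9 = 0.1
(not x → z): min(1, 1 − 0.1 + 0.65) = 1
not w: Łukasiewicz ¬ gives 1 − 0.53 = 0.47
((not x → z) ∧ not w) = min(1, 0.47) = 0.47
((not (((y ∨ w) → (((z → z) ∧ w) ∨ y)) ∨ (y → z)) → (w ∧ w)) → ((not x → z) ∧ not w)): min(1, 1 − 1 + 0.47) = 0.47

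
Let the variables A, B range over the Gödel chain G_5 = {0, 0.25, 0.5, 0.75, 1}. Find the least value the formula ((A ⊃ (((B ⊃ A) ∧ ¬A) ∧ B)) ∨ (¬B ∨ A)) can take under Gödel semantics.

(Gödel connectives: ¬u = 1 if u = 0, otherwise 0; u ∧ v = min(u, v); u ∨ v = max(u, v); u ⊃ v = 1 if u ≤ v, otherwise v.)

0.25

The minimum is attained at A = 0.25, B = 0.25:
  (B ⊃ A): 0.25 ≤ 0.25, so result = 1
  ¬A: Gödel ¬ of 0.25 = 0 (operand ≠ 0)
  ((B ⊃ A) ∧ ¬A) = min(1, 0) = 0
  (((B ⊃ A) ∧ ¬A) ∧ B) = min(0, 0.25) = 0
  (A ⊃ (((B ⊃ A) ∧ ¬A) ∧ B)): 0.25 > 0, so result = 0
  ¬B: Gödel ¬ of 0.25 = 0 (operand ≠ 0)
  (¬B ∨ A) = max(0, 0.25) = 0.25
  ((A ⊃ (((B ⊃ A) ∧ ¬A) ∧ B)) ∨ (¬B ∨ A)) = max(0, 0.25) = 0.25
Checking all 25 assignments confirms none give a value below 0.25.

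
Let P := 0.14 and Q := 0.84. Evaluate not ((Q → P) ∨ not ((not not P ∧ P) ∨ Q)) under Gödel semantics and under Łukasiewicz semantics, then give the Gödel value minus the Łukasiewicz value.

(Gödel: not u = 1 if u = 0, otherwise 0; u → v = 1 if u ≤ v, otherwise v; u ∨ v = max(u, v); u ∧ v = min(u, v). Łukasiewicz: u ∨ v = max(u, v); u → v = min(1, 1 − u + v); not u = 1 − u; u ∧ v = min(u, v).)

Gödel evaluation:
  (Q → P): 0.84 > 0.14, so result = 0.14
  not P: Gödel ¬ of 0.14 = 0 (operand ≠ 0)
  not not P: Gödel ¬ of 0 = 1 (operand is 0)
  (not not P ∧ P) = min(1, 0.14) = 0.14
  ((not not P ∧ P) ∨ Q) = max(0.14, 0.84) = 0.84
  not ((not not P ∧ P) ∨ Q): Gödel ¬ of 0.84 = 0 (operand ≠ 0)
  ((Q → P) ∨ not ((not not P ∧ P) ∨ Q)) = max(0.14, 0) = 0.14
  not ((Q → P) ∨ not ((not not P ∧ P) ∨ Q)): Gödel ¬ of 0.14 = 0 (operand ≠ 0)
  Gödel value = 0
Łukasiewicz evaluation:
  (Q → P): min(1, 1 − 0.84 + 0.14) = 0.3
  not P: Łukasiewicz ¬ gives 1 − 0.14 = 0.86
  not not P: Łukasiewicz ¬ gives 1 − 0.86 = 0.14
  (not not P ∧ P) = min(0.14, 0.14) = 0.14
  ((not not P ∧ P) ∨ Q) = max(0.14, 0.84) = 0.84
  not ((not not P ∧ P) ∨ Q): Łukasiewicz ¬ gives 1 − 0.84 = 0.16
  ((Q → P) ∨ not ((not not P ∧ P) ∨ Q)) = max(0.3, 0.16) = 0.3
  not ((Q → P) ∨ not ((not not P ∧ P) ∨ Q)): Łukasiewicz ¬ gives 1 − 0.3 = 0.7
  Łukasiewicz value = 0.7
Difference: 0 − 0.7 = -0.70

-0.70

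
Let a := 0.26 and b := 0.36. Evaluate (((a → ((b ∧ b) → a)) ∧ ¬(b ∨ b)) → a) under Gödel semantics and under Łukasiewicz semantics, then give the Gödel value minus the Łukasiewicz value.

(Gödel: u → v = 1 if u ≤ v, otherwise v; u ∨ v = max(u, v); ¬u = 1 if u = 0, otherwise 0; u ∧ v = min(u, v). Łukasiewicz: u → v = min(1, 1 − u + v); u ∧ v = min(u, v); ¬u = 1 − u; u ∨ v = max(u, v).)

Gödel evaluation:
  (b ∧ b) = min(0.36, 0.36) = 0.36
  ((b ∧ b) → a): 0.36 > 0.26, so result = 0.26
  (a → ((b ∧ b) → a)): 0.26 ≤ 0.26, so result = 1
  (b ∨ b) = max(0.36, 0.36) = 0.36
  ¬(b ∨ b): Gödel ¬ of 0.36 = 0 (operand ≠ 0)
  ((a → ((b ∧ b) → a)) ∧ ¬(b ∨ b)) = min(1, 0) = 0
  (((a → ((b ∧ b) → a)) ∧ ¬(b ∨ b)) → a): 0 ≤ 0.26, so result = 1
  Gödel value = 1
Łukasiewicz evaluation:
  (b ∧ b) = min(0.36, 0.36) = 0.36
  ((b ∧ b) → a): min(1, 1 − 0.36 + 0.26) = 0.9
  (a → ((b ∧ b) → a)): min(1, 1 − 0.26 + 0.9) = 1
  (b ∨ b) = max(0.36, 0.36) = 0.36
  ¬(b ∨ b): Łukasiewicz ¬ gives 1 − 0.36 = 0.64
  ((a → ((b ∧ b) → a)) ∧ ¬(b ∨ b)) = min(1, 0.64) = 0.64
  (((a → ((b ∧ b) → a)) ∧ ¬(b ∨ b)) → a): min(1, 1 − 0.64 + 0.26) = 0.62
  Łukasiewicz value = 0.62
Difference: 1 − 0.62 = 0.38

0.38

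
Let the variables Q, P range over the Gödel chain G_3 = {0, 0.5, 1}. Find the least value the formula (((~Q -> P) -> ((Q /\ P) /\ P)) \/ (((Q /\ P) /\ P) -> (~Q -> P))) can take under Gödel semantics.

Every assignment gives 1. For instance at Q = 0, P = 0:
  ~Q: Gödel ¬ of 0 = 1 (operand is 0)
  (~Q -> P): 1 > 0, so result = 0
  (Q /\ P) = min(0, 0) = 0
  ((Q /\ P) /\ P) = min(0, 0) = 0
  ((~Q -> P) -> ((Q /\ P) /\ P)): 0 ≤ 0, so result = 1
  (Q /\ P) = min(0, 0) = 0
  ((Q /\ P) /\ P) = min(0, 0) = 0
  ~Q: Gödel ¬ of 0 = 1 (operand is 0)
  (~Q -> P): 1 > 0, so result = 0
  (((Q /\ P) /\ P) -> (~Q -> P)): 0 ≤ 0, so result = 1
  (((~Q -> P) -> ((Q /\ P) /\ P)) \/ (((Q /\ P) /\ P) -> (~Q -> P))) = max(1, 1) = 1
All 9 assignments give value 1 — the formula is a G_3-tautology.

1.00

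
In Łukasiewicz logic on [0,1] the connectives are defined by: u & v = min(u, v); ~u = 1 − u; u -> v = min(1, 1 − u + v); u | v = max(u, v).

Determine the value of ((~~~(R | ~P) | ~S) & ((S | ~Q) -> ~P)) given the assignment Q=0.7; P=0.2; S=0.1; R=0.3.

~P: Łukasiewicz ¬ gives 1 − 0.2 = 0.8
(R | ~P) = max(0.3, 0.8) = 0.8
~(R | ~P): Łukasiewicz ¬ gives 1 − 0.8 = 0.2
~~(R | ~P): Łukasiewicz ¬ gives 1 − 0.2 = 0.8
~~~(R | ~P): Łukasiewicz ¬ gives 1 − 0.8 = 0.2
~S: Łukasiewicz ¬ gives 1 − 0.1 = 0.9
(~~~(R | ~P) | ~S) = max(0.2, 0.9) = 0.9
~Q: Łukasiewicz ¬ gives 1 − 0.7 = 0.3
(S | ~Q) = max(0.1, 0.3) = 0.3
~P: Łukasiewicz ¬ gives 1 − 0.2 = 0.8
((S | ~Q) -> ~P): min(1, 1 − 0.3 + 0.8) = 1
((~~~(R | ~P) | ~S) & ((S | ~Q) -> ~P)) = min(0.9, 1) = 0.9

0.90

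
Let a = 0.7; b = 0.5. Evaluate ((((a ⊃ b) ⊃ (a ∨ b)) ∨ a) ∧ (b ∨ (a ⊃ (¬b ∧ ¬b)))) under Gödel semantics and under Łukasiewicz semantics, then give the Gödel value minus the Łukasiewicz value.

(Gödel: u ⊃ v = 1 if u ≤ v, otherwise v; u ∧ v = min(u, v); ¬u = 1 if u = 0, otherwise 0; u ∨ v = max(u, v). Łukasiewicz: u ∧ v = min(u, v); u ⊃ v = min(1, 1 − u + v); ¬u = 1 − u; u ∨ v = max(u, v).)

-0.30

Gödel evaluation:
  (a ⊃ b): 0.7 > 0.5, so result = 0.5
  (a ∨ b) = max(0.7, 0.5) = 0.7
  ((a ⊃ b) ⊃ (a ∨ b)): 0.5 ≤ 0.7, so result = 1
  (((a ⊃ b) ⊃ (a ∨ b)) ∨ a) = max(1, 0.7) = 1
  ¬b: Gödel ¬ of 0.5 = 0 (operand ≠ 0)
  ¬b: Gödel ¬ of 0.5 = 0 (operand ≠ 0)
  (¬b ∧ ¬b) = min(0, 0) = 0
  (a ⊃ (¬b ∧ ¬b)): 0.7 > 0, so result = 0
  (b ∨ (a ⊃ (¬b ∧ ¬b))) = max(0.5, 0) = 0.5
  ((((a ⊃ b) ⊃ (a ∨ b)) ∨ a) ∧ (b ∨ (a ⊃ (¬b ∧ ¬b)))) = min(1, 0.5) = 0.5
  Gödel value = 0.5
Łukasiewicz evaluation:
  (a ⊃ b): min(1, 1 − 0.7 + 0.5) = 0.8
  (a ∨ b) = max(0.7, 0.5) = 0.7
  ((a ⊃ b) ⊃ (a ∨ b)): min(1, 1 − 0.8 + 0.7) = 0.9
  (((a ⊃ b) ⊃ (a ∨ b)) ∨ a) = max(0.9, 0.7) = 0.9
  ¬b: Łukasiewicz ¬ gives 1 − 0.5 = 0.5
  ¬b: Łukasiewicz ¬ gives 1 − 0.5 = 0.5
  (¬b ∧ ¬b) = min(0.5, 0.5) = 0.5
  (a ⊃ (¬b ∧ ¬b)): min(1, 1 − 0.7 + 0.5) = 0.8
  (b ∨ (a ⊃ (¬b ∧ ¬b))) = max(0.5, 0.8) = 0.8
  ((((a ⊃ b) ⊃ (a ∨ b)) ∨ a) ∧ (b ∨ (a ⊃ (¬b ∧ ¬b)))) = min(0.9, 0.8) = 0.8
  Łukasiewicz value = 0.8
Difference: 0.5 − 0.8 = -0.30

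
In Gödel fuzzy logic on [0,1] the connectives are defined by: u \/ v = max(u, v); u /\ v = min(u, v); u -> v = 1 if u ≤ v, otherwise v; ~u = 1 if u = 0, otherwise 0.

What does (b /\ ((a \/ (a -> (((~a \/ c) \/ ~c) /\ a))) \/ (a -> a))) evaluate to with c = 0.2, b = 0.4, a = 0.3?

~a: Gödel ¬ of 0.3 = 0 (operand ≠ 0)
(~a \/ c) = max(0, 0.2) = 0.2
~c: Gödel ¬ of 0.2 = 0 (operand ≠ 0)
((~a \/ c) \/ ~c) = max(0.2, 0) = 0.2
(((~a \/ c) \/ ~c) /\ a) = min(0.2, 0.3) = 0.2
(a -> (((~a \/ c) \/ ~c) /\ a)): 0.3 > 0.2, so result = 0.2
(a \/ (a -> (((~a \/ c) \/ ~c) /\ a))) = max(0.3, 0.2) = 0.3
(a -> a): 0.3 ≤ 0.3, so result = 1
((a \/ (a -> (((~a \/ c) \/ ~c) /\ a))) \/ (a -> a)) = max(0.3, 1) = 1
(b /\ ((a \/ (a -> (((~a \/ c) \/ ~c) /\ a))) \/ (a -> a))) = min(0.4, 1) = 0.4

0.40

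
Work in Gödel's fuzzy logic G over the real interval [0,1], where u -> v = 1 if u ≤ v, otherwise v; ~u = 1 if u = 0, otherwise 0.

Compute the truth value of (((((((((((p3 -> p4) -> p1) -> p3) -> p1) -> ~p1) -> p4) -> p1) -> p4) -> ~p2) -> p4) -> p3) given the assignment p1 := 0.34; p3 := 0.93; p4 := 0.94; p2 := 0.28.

(p3 -> p4): 0.93 ≤ 0.94, so result = 1
((p3 -> p4) -> p1): 1 > 0.34, so result = 0.34
(((p3 -> p4) -> p1) -> p3): 0.34 ≤ 0.93, so result = 1
((((p3 -> p4) -> p1) -> p3) -> p1): 1 > 0.34, so result = 0.34
~p1: Gödel ¬ of 0.34 = 0 (operand ≠ 0)
(((((p3 -> p4) -> p1) -> p3) -> p1) -> ~p1): 0.34 > 0, so result = 0
((((((p3 -> p4) -> p1) -> p3) -> p1) -> ~p1) -> p4): 0 ≤ 0.94, so result = 1
(((((((p3 -> p4) -> p1) -> p3) -> p1) -> ~p1) -> p4) -> p1): 1 > 0.34, so result = 0.34
((((((((p3 -> p4) -> p1) -> p3) -> p1) -> ~p1) -> p4) -> p1) -> p4): 0.34 ≤ 0.94, so result = 1
~p2: Gödel ¬ of 0.28 = 0 (operand ≠ 0)
(((((((((p3 -> p4) -> p1) -> p3) -> p1) -> ~p1) -> p4) -> p1) -> p4) -> ~p2): 1 > 0, so result = 0
((((((((((p3 -> p4) -> p1) -> p3) -> p1) -> ~p1) -> p4) -> p1) -> p4) -> ~p2) -> p4): 0 ≤ 0.94, so result = 1
(((((((((((p3 -> p4) -> p1) -> p3) -> p1) -> ~p1) -> p4) -> p1) -> p4) -> ~p2) -> p4) -> p3): 1 > 0.93, so result = 0.93

0.93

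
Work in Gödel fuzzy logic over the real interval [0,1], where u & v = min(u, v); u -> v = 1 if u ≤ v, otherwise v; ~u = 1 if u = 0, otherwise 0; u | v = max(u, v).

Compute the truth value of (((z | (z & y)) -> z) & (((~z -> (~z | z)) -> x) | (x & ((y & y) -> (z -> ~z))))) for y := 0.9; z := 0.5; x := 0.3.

0.30

(z & y) = min(0.5, 0.9) = 0.5
(z | (z & y)) = max(0.5, 0.5) = 0.5
((z | (z & y)) -> z): 0.5 ≤ 0.5, so result = 1
~z: Gödel ¬ of 0.5 = 0 (operand ≠ 0)
~z: Gödel ¬ of 0.5 = 0 (operand ≠ 0)
(~z | z) = max(0, 0.5) = 0.5
(~z -> (~z | z)): 0 ≤ 0.5, so result = 1
((~z -> (~z | z)) -> x): 1 > 0.3, so result = 0.3
(y & y) = min(0.9, 0.9) = 0.9
~z: Gödel ¬ of 0.5 = 0 (operand ≠ 0)
(z -> ~z): 0.5 > 0, so result = 0
((y & y) -> (z -> ~z)): 0.9 > 0, so result = 0
(x & ((y & y) -> (z -> ~z))) = min(0.3, 0) = 0
(((~z -> (~z | z)) -> x) | (x & ((y & y) -> (z -> ~z)))) = max(0.3, 0) = 0.3
(((z | (z & y)) -> z) & (((~z -> (~z | z)) -> x) | (x & ((y & y) -> (z -> ~z))))) = min(1, 0.3) = 0.3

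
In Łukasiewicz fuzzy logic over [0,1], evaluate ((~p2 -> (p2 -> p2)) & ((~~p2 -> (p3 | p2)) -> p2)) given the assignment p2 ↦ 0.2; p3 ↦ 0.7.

0.20

~p2: Łukasiewicz ¬ gives 1 − 0.2 = 0.8
(p2 -> p2): min(1, 1 − 0.2 + 0.2) = 1
(~p2 -> (p2 -> p2)): min(1, 1 − 0.8 + 1) = 1
~p2: Łukasiewicz ¬ gives 1 − 0.2 = 0.8
~~p2: Łukasiewicz ¬ gives 1 − 0.8 = 0.2
(p3 | p2) = max(0.7, 0.2) = 0.7
(~~p2 -> (p3 | p2)): min(1, 1 − 0.2 + 0.7) = 1
((~~p2 -> (p3 | p2)) -> p2): min(1, 1 − 1 + 0.2) = 0.2
((~p2 -> (p2 -> p2)) & ((~~p2 -> (p3 | p2)) -> p2)) = min(1, 0.2) = 0.2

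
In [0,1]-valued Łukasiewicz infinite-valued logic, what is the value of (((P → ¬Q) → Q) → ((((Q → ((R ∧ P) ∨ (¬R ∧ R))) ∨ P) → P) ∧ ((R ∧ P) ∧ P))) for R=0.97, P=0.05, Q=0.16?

0.89

¬Q: Łukasiewicz ¬ gives 1 − 0.16 = 0.84
(P → ¬Q): min(1, 1 − 0.05 + 0.84) = 1
((P → ¬Q) → Q): min(1, 1 − 1 + 0.16) = 0.16
(R ∧ P) = min(0.97, 0.05) = 0.05
¬R: Łukasiewicz ¬ gives 1 − 0.97 = 0.03
(¬R ∧ R) = min(0.03, 0.97) = 0.03
((R ∧ P) ∨ (¬R ∧ R)) = max(0.05, 0.03) = 0.05
(Q → ((R ∧ P) ∨ (¬R ∧ R))): min(1, 1 − 0.16 + 0.05) = 0.89
((Q → ((R ∧ P) ∨ (¬R ∧ R))) ∨ P) = max(0.89, 0.05) = 0.89
(((Q → ((R ∧ P) ∨ (¬R ∧ R))) ∨ P) → P): min(1, 1 − 0.89 + 0.05) = 0.16
(R ∧ P) = min(0.97, 0.05) = 0.05
((R ∧ P) ∧ P) = min(0.05, 0.05) = 0.05
((((Q → ((R ∧ P) ∨ (¬R ∧ R))) ∨ P) → P) ∧ ((R ∧ P) ∧ P)) = min(0.16, 0.05) = 0.05
(((P → ¬Q) → Q) → ((((Q → ((R ∧ P) ∨ (¬R ∧ R))) ∨ P) → P) ∧ ((R ∧ P) ∧ P))): min(1, 1 − 0.16 + 0.05) = 0.89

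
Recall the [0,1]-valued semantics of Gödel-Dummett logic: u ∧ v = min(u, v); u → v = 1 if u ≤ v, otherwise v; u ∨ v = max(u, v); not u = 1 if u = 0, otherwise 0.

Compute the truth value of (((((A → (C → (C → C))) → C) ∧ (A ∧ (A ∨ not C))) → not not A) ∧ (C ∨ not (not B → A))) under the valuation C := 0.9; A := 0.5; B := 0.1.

0.90

(C → C): 0.9 ≤ 0.9, so result = 1
(C → (C → C)): 0.9 ≤ 1, so result = 1
(A → (C → (C → C))): 0.5 ≤ 1, so result = 1
((A → (C → (C → C))) → C): 1 > 0.9, so result = 0.9
not C: Gödel ¬ of 0.9 = 0 (operand ≠ 0)
(A ∨ not C) = max(0.5, 0) = 0.5
(A ∧ (A ∨ not C)) = min(0.5, 0.5) = 0.5
(((A → (C → (C → C))) → C) ∧ (A ∧ (A ∨ not C))) = min(0.9, 0.5) = 0.5
not A: Gödel ¬ of 0.5 = 0 (operand ≠ 0)
not not A: Gödel ¬ of 0 = 1 (operand is 0)
((((A → (C → (C → C))) → C) ∧ (A ∧ (A ∨ not C))) → not not A): 0.5 ≤ 1, so result = 1
not B: Gödel ¬ of 0.1 = 0 (operand ≠ 0)
(not B → A): 0 ≤ 0.5, so result = 1
not (not B → A): Gödel ¬ of 1 = 0 (operand ≠ 0)
(C ∨ not (not B → A)) = max(0.9, 0) = 0.9
(((((A → (C → (C → C))) → C) ∧ (A ∧ (A ∨ not C))) → not not A) ∧ (C ∨ not (not B → A))) = min(1, 0.9) = 0.9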